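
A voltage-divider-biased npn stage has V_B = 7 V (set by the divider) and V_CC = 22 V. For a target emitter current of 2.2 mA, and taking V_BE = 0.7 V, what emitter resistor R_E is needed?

V_E = V_B − V_BE = 7 − 0.7 = 6.3 V.
R_E = V_E / I_E = 6.3 / 2.2 = 2.86 kΩ.

R_E ≈ 2.9 kΩ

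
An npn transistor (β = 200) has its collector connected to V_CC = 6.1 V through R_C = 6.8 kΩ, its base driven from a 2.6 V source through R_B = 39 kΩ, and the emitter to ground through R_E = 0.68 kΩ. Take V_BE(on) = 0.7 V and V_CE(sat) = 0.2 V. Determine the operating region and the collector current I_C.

saturation; I_C ≈ 0.79 mA

Assume active: I_B = (2.6 − 0.7)/(39 + 201×0.68) = 0.0108 mA, I_C = β·I_B = 2.16 mA.
Then V_CE = 6.1 − 2.16×6.8 − 2.17×0.68 = -10.1 V < 0.2 V — the active assumption fails.
Re-solve with V_CE = 0.2 V. KCL at the emitter: V_E/R_E = (V_BB−0.7−V_E)/R_B + (V_CC−0.2−V_E)/R_C, giving V_E = 0.558 V.
I_C = (V_CC − 0.2 − V_E)/R_C = (5.9 − 0.558)/6.8 = 0.786 mA.
Check: I_B = (1.9 − 0.558)/39 = 0.0344 mA, and β·I_B = 6.88 mA > I_C, confirming saturation.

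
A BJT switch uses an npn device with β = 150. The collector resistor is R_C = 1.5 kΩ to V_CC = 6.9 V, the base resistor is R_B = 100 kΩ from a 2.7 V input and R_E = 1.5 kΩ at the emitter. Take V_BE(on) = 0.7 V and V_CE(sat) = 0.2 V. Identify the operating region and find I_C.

Assume active. Base-emitter loop: I_B = (V_BB − V_BE)/(R_B + (β+1)R_E) = (2.7 − 0.7)/(100 + 151×1.5) = 0.00613 mA.
I_C = β·I_B = 150×0.00613 = 0.919 mA.
V_CE = V_CC − I_C·R_C − I_E·R_E = 6.9 − 0.919×1.5 − 0.925×1.5 = 4.13 V > V_CE(sat), so the active-region assumption holds.

active; I_C ≈ 0.92 mA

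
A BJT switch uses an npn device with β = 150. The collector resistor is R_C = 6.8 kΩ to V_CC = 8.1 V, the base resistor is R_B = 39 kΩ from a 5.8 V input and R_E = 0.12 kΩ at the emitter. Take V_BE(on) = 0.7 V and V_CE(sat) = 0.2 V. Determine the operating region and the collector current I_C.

saturation; I_C ≈ 1.1 mA

Assume active: I_B = (5.8 − 0.7)/(39 + 151×0.12) = 0.0893 mA, I_C = β·I_B = 13.4 mA.
Then V_CE = 8.1 − 13.4×6.8 − 13.5×0.12 = -84.6 V < 0.2 V — the active assumption fails.
Re-solve with V_CE = 0.2 V. KCL at the emitter: V_E/R_E = (V_BB−0.7−V_E)/R_B + (V_CC−0.2−V_E)/R_C, giving V_E = 0.152 V.
I_C = (V_CC − 0.2 − V_E)/R_C = (7.9 − 0.152)/6.8 = 1.14 mA.
Check: I_B = (5.1 − 0.152)/39 = 0.127 mA, and β·I_B = 19 mA > I_C, confirming saturation.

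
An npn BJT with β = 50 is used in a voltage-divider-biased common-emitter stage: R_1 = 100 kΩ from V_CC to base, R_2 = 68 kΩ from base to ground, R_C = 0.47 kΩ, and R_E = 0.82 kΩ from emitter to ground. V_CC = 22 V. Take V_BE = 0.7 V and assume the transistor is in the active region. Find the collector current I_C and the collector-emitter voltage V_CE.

I_C ≈ 5 mA, V_CE ≈ 15 V

Thevenize the base divider: V_Th = V_CC·R_2/(R_1+R_2) = 22×68/168 = 8.9 V, R_Th = R_1‖R_2 = 40.5 kΩ.
Base-emitter loop: V_Th = I_B·R_Th + V_BE + (β+1)I_B·R_E, so I_B = (8.9 − 0.7) / (40.5 + 51×0.82) = 0.0997 mA.
I_C = β·I_B = 50×0.0997 = 4.98 mA, and I_E = (β+1)I_B = 5.08 mA.
V_CE = V_CC − I_C·R_C − I_E·R_E = 22 − 4.98×0.47 − 5.08×0.82 = 15.5 V.
V_CE = 15.5 V > 0.2 V confirms active-region operation.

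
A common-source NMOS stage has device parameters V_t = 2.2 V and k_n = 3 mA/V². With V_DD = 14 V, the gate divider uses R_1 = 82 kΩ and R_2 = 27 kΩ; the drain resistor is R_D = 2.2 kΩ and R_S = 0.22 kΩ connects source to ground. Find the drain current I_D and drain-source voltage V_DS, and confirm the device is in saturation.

V_G = V_DD·R_2/(R_1+R_2) = 14×27/109 = 3.47 V.
Assume saturation: I_D = (k_n/2)(V_GS − V_t)² with V_GS = V_G − I_D·R_S = 3.47 − 0.22·I_D.
Substituting gives 0.0726·I_D² − 1.84·I_D + 2.41 = 0, with roots I_D = 1.39 or 23.9 mA.
The root I_D = 23.9 mA gives V_GS = -1.79 V ≤ V_t, so take I_D = 1.39 mA.
Then V_GS = 3.16 V and V_DS = V_DD − I_D(R_D+R_S) = 14 − 1.39×2.42 = 10.6 V.
Saturation requires V_DS ≥ V_GS − V_t = 0.962 V; 10.6 ≥ 0.962 ✓.

I_D ≈ 1.4 mA, V_DS ≈ 11 V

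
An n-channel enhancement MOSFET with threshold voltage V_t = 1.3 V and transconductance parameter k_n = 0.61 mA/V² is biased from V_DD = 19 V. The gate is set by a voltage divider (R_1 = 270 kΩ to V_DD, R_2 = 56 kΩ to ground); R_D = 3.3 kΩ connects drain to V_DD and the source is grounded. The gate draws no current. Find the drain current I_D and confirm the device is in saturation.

V_G = V_DD·R_2/(R_1+R_2) = 19×56/326 = 3.26 V. With the source grounded, V_GS = V_G = 3.26 V.
Assume saturation: I_D = (k_n/2)(V_GS − V_t)² = (0.61/2)×(3.26 − 1.3)² = 0.305×1.96² = 1.18 mA.
V_DS = V_DD − I_D·R_D = 19 − 1.18×3.3 = 15.1 V.
Saturation requires V_DS ≥ V_GS − V_t = 1.96 V; 15.1 ≥ 1.96 ✓.

I_D ≈ 1.2 mA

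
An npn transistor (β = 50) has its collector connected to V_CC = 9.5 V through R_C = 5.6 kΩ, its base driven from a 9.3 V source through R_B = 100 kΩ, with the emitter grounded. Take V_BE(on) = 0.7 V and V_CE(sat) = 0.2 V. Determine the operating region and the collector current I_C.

Assume active: I_B = (9.3 − 0.7)/100 = 0.086 mA, giving I_C = β·I_B = 4.3 mA.
But then V_CE = 9.5 − 4.3×5.6 = -14.6 V < V_CE(sat) = 0.2 V — impossible in the active region.
So the transistor is saturated. With V_CE = 0.2 V, I_C = (V_CC − 0.2)/R_C = 9.3/5.6 = 1.66 mA.
Check: β·I_B = 4.3 mA > I_C = 1.66 mA, confirming saturation.

saturation; I_C ≈ 1.7 mA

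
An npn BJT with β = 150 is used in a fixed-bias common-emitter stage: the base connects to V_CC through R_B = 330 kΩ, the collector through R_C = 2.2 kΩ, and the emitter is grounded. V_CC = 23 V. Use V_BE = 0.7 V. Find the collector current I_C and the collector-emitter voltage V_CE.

Base loop: V_CC = I_B·R_B + V_BE, so I_B = (23 − 0.7)/330 kΩ = 0.0676 mA.
In the active region I_C = β·I_B = 150 × 0.0676 = 10.1 mA.
Collector loop: V_CE = V_CC − I_C·R_C = 23 − 10.1×2.2 = 0.7 V.
Since V_CE = 0.7 V > V_CE(sat) ≈ 0.2 V, the transistor is in the active region as assumed.

I_C ≈ 10 mA, V_CE ≈ 0.7 V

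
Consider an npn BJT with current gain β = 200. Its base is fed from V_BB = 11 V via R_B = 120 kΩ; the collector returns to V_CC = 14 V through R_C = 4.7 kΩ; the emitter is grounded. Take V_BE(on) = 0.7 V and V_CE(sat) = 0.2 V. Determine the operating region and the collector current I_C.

saturation; I_C ≈ 2.9 mA

Assume active: I_B = (11 − 0.7)/120 = 0.0858 mA, giving I_C = β·I_B = 17.2 mA.
But then V_CE = 14 − 17.2×4.7 = -66.7 V < V_CE(sat) = 0.2 V — impossible in the active region.
So the transistor is saturated. With V_CE = 0.2 V, I_C = (V_CC − 0.2)/R_C = 13.8/4.7 = 2.94 mA.
Check: β·I_B = 17.2 mA > I_C = 2.94 mA, confirming saturation.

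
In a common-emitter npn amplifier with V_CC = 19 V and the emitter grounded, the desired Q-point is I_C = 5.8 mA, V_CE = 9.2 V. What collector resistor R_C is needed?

R_C ≈ 1.7 kΩ

Collector loop: V_CC = I_C·R_C + V_CE.
R_C = (V_CC − V_CE)/I_C = (19 − 9.2)/5.8 = 1.69 kΩ.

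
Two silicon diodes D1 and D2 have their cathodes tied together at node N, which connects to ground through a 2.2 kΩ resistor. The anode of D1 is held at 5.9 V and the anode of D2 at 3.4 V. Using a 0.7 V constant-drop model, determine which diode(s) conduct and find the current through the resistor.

Assume both conduct. Then node N would need to be at both 5.9−0.7 = 5.2 V and 3.4−0.7 = 2.7 V, which is impossible.
Assume only D1 conducts: V_N = 5.9 − 0.7 = 5.2 V, so I_R = 5.2/2.2 = 2.36 mA.
Check D2: its anode-to-cathode voltage is 3.4 − 5.2 = -1.8 V < 0.7 V, so it is off. The assumption is consistent.

Only D1 conducts; I_R ≈ 2.4 mA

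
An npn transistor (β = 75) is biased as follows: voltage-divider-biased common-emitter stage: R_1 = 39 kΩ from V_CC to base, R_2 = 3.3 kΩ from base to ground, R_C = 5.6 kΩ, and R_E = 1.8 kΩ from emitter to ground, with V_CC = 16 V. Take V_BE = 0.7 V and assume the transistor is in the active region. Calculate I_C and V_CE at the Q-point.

Thevenize the base divider: V_Th = V_CC·R_2/(R_1+R_2) = 16×3.3/42.3 = 1.25 V, R_Th = R_1‖R_2 = 3.04 kΩ.
Base-emitter loop: V_Th = I_B·R_Th + V_BE + (β+1)I_B·R_E, so I_B = (1.25 − 0.7) / (3.04 + 76×1.8) = 0.00392 mA.
I_C = β·I_B = 75×0.00392 = 0.294 mA, and I_E = (β+1)I_B = 0.298 mA.
V_CE = V_CC − I_C·R_C − I_E·R_E = 16 − 0.294×5.6 − 0.298×1.8 = 13.8 V.
V_CE = 13.8 V > 0.2 V confirms active-region operation.

I_C ≈ 0.29 mA, V_CE ≈ 14 V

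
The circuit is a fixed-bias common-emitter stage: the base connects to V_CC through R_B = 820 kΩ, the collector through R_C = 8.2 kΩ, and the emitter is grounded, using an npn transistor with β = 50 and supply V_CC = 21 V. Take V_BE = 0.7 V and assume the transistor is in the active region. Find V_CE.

V_CE ≈ 11 V

Base loop: V_CC = I_B·R_B + V_BE, so I_B = (21 − 0.7)/820 kΩ = 0.0248 mA.
In the active region I_C = β·I_B = 50 × 0.0248 = 1.24 mA.
Collector loop: V_CE = V_CC − I_C·R_C = 21 − 1.24×8.2 = 10.9 V.
Since V_CE = 10.9 V > V_CE(sat) ≈ 0.2 V, the transistor is in the active region as assumed.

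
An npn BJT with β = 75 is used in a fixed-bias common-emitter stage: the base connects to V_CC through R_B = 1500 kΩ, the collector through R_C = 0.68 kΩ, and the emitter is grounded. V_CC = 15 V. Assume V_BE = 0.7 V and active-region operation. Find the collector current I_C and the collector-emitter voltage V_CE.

Base loop: V_CC = I_B·R_B + V_BE, so I_B = (15 − 0.7)/1500 kΩ = 0.00953 mA.
In the active region I_C = β·I_B = 75 × 0.00953 = 0.715 mA.
Collector loop: V_CE = V_CC − I_C·R_C = 15 − 0.715×0.68 = 14.5 V.
Since V_CE = 14.5 V > V_CE(sat) ≈ 0.2 V, the transistor is in the active region as assumed.

I_C ≈ 0.72 mA, V_CE ≈ 15 V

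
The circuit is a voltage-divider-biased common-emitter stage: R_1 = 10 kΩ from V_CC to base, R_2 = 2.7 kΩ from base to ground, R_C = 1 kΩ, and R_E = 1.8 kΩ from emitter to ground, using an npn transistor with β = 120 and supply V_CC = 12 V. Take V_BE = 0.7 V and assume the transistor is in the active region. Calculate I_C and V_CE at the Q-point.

I_C ≈ 1 mA, V_CE ≈ 9.2 V

Thevenize the base divider: V_Th = V_CC·R_2/(R_1+R_2) = 12×2.7/12.7 = 2.55 V, R_Th = R_1‖R_2 = 2.13 kΩ.
Base-emitter loop: V_Th = I_B·R_Th + V_BE + (β+1)I_B·R_E, so I_B = (2.55 − 0.7) / (2.13 + 121×1.8) = 0.00842 mA.
I_C = β·I_B = 120×0.00842 = 1.01 mA, and I_E = (β+1)I_B = 1.02 mA.
V_CE = V_CC − I_C·R_C − I_E·R_E = 12 − 1.01×1 − 1.02×1.8 = 9.16 V.
V_CE = 9.16 V > 0.2 V confirms active-region operation.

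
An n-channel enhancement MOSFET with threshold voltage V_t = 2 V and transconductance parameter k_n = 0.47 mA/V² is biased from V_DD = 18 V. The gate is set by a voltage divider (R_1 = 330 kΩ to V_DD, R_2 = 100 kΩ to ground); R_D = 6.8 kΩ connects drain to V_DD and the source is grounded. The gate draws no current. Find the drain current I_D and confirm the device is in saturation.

V_G = V_DD·R_2/(R_1+R_2) = 18×100/430 = 4.19 V. With the source grounded, V_GS = V_G = 4.19 V.
Assume saturation: I_D = (k_n/2)(V_GS − V_t)² = (0.47/2)×(4.19 − 2)² = 0.235×2.19² = 1.12 mA.
V_DS = V_DD − I_D·R_D = 18 − 1.12×6.8 = 10.4 V.
Saturation requires V_DS ≥ V_GS − V_t = 2.19 V; 10.4 ≥ 2.19 ✓.

I_D ≈ 1.1 mA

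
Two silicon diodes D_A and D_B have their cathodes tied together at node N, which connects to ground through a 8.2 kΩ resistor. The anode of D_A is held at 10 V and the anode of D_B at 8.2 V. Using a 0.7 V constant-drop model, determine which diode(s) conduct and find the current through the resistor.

Assume both conduct. Then node N would need to be at both 10−0.7 = 9.3 V and 8.2−0.7 = 7.5 V, which is impossible.
Assume only D_A conducts: V_N = 10 − 0.7 = 9.3 V, so I_R = 9.3/8.2 = 1.13 mA.
Check D_B: its anode-to-cathode voltage is 8.2 − 9.3 = -1.1 V < 0.7 V, so it is off. The assumption is consistent.

Only D_A conducts; I_R ≈ 1.1 mA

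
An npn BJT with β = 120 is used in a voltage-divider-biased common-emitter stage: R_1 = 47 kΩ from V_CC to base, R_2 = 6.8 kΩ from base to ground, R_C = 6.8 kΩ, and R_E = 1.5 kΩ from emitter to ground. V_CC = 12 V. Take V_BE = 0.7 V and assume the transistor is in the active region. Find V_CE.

V_CE ≈ 7.7 V

Thevenize the base divider: V_Th = V_CC·R_2/(R_1+R_2) = 12×6.8/53.8 = 1.52 V, R_Th = R_1‖R_2 = 5.94 kΩ.
Base-emitter loop: V_Th = I_B·R_Th + V_BE + (β+1)I_B·R_E, so I_B = (1.52 − 0.7) / (5.94 + 121×1.5) = 0.00436 mA.
I_C = β·I_B = 120×0.00436 = 0.523 mA, and I_E = (β+1)I_B = 0.527 mA.
V_CE = V_CC − I_C·R_C − I_E·R_E = 12 − 0.523×6.8 − 0.527×1.5 = 7.65 V.
V_CE = 7.65 V > 0.2 V confirms active-region operation.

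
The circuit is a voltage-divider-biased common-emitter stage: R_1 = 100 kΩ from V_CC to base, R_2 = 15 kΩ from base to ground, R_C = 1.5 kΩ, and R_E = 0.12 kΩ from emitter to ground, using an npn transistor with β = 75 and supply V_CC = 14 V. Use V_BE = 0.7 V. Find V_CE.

Thevenize the base divider: V_Th = V_CC·R_2/(R_1+R_2) = 14×15/115 = 1.83 V, R_Th = R_1‖R_2 = 13 kΩ.
Base-emitter loop: V_Th = I_B·R_Th + V_BE + (β+1)I_B·R_E, so I_B = (1.83 − 0.7) / (13 + 76×0.12) = 0.0508 mA.
I_C = β·I_B = 75×0.0508 = 3.81 mA, and I_E = (β+1)I_B = 3.86 mA.
V_CE = V_CC − I_C·R_C − I_E·R_E = 14 − 3.81×1.5 − 3.86×0.12 = 7.82 V.
V_CE = 7.82 V > 0.2 V confirms active-region operation.

V_CE ≈ 7.8 V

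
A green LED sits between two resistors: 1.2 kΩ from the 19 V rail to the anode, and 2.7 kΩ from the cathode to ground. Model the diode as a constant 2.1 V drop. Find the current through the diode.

I ≈ 4.3 mA

The two resistors are in series with the diode, so KVL gives 19 = I·1.2 + 2.1 + I·2.7.
I = (19 − 2.1) / (1.2 + 2.7) kΩ = 16.9 / 3.9 = 4.33 mA.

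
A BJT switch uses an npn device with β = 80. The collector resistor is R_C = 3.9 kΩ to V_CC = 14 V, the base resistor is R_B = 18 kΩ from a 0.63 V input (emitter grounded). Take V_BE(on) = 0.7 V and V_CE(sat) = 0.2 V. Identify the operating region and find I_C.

cutoff; I_C ≈ 0

V_BB = 0.63 V ≤ V_BE(on) = 0.7 V, so the base-emitter junction is not forward biased.
The transistor is in cutoff: I_B = I_C = 0.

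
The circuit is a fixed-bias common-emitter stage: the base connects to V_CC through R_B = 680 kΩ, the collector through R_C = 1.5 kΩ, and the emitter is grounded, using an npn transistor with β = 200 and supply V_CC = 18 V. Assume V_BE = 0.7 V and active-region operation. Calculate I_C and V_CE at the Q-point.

I_C ≈ 5.1 mA, V_CE ≈ 10 V

Base loop: V_CC = I_B·R_B + V_BE, so I_B = (18 − 0.7)/680 kΩ = 0.0254 mA.
In the active region I_C = β·I_B = 200 × 0.0254 = 5.09 mA.
Collector loop: V_CE = V_CC − I_C·R_C = 18 − 5.09×1.5 = 10.4 V.
Since V_CE = 10.4 V > V_CE(sat) ≈ 0.2 V, the transistor is in the active region as assumed.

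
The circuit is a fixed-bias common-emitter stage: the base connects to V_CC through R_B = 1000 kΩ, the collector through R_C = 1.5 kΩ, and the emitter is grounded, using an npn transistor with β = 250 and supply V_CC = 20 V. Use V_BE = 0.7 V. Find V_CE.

Base loop: V_CC = I_B·R_B + V_BE, so I_B = (20 − 0.7)/1000 kΩ = 0.0193 mA.
In the active region I_C = β·I_B = 250 × 0.0193 = 4.83 mA.
Collector loop: V_CE = V_CC − I_C·R_C = 20 − 4.83×1.5 = 12.8 V.
Since V_CE = 12.8 V > V_CE(sat) ≈ 0.2 V, the transistor is in the active region as assumed.

V_CE ≈ 13 V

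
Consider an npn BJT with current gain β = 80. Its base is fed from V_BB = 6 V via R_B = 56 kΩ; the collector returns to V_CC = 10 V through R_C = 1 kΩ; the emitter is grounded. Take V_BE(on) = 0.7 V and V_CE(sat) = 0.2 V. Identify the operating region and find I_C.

active; I_C ≈ 7.6 mA

Assume active. Base-emitter loop: I_B = (V_BB − V_BE)/R_B = (6 − 0.7)/56 = 0.0946 mA.
I_C = β·I_B = 80×0.0946 = 7.57 mA.
V_CE = V_CC − I_C·R_C = 10 − 7.57×1 = 2.43 V > V_CE(sat), so the active-region assumption holds.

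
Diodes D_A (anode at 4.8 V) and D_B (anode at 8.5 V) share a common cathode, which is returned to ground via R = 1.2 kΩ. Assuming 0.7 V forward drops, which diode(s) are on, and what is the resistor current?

Assume both conduct. Then node N would need to be at both 4.8−0.7 = 4.1 V and 8.5−0.7 = 7.8 V, which is impossible.
Assume only D_B conducts: V_N = 8.5 − 0.7 = 7.8 V, so I_R = 7.8/1.2 = 6.5 mA.
Check D_A: its anode-to-cathode voltage is 4.8 − 7.8 = -3 V < 0.7 V, so it is off. The assumption is consistent.

Only D_B conducts; I_R ≈ 6.5 mA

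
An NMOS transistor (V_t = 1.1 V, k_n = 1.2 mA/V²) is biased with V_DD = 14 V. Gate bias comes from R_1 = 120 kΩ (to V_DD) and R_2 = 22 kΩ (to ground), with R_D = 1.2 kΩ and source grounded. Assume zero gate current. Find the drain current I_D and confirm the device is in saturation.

V_G = V_DD·R_2/(R_1+R_2) = 14×22/142 = 2.17 V. With the source grounded, V_GS = V_G = 2.17 V.
Assume saturation: I_D = (k_n/2)(V_GS − V_t)² = (1.2/2)×(2.17 − 1.1)² = 0.6×1.07² = 0.686 mA.
V_DS = V_DD − I_D·R_D = 14 − 0.686×1.2 = 13.2 V.
Saturation requires V_DS ≥ V_GS − V_t = 1.07 V; 13.2 ≥ 1.07 ✓.

I_D ≈ 0.69 mA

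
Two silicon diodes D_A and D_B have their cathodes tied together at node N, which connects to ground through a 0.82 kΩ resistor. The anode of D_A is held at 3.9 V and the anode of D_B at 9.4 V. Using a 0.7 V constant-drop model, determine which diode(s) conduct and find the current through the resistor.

Assume both conduct. Then node N would need to be at both 3.9−0.7 = 3.2 V and 9.4−0.7 = 8.7 V, which is impossible.
Assume only D_B conducts: V_N = 9.4 − 0.7 = 8.7 V, so I_R = 8.7/0.82 = 10.6 mA.
Check D_A: its anode-to-cathode voltage is 3.9 − 8.7 = -4.8 V < 0.7 V, so it is off. The assumption is consistent.

Only D_B conducts; I_R ≈ 11 mA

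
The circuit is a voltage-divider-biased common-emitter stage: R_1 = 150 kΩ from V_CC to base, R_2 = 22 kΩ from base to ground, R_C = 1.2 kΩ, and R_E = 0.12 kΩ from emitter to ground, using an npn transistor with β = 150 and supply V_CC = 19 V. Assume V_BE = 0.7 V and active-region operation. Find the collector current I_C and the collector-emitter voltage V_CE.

Thevenize the base divider: V_Th = V_CC·R_2/(R_1+R_2) = 19×22/172 = 2.43 V, R_Th = R_1‖R_2 = 19.2 kΩ.
Base-emitter loop: V_Th = I_B·R_Th + V_BE + (β+1)I_B·R_E, so I_B = (2.43 − 0.7) / (19.2 + 151×0.12) = 0.0464 mA.
I_C = β·I_B = 150×0.0464 = 6.96 mA, and I_E = (β+1)I_B = 7 mA.
V_CE = V_CC − I_C·R_C − I_E·R_E = 19 − 6.96×1.2 − 7×0.12 = 9.81 V.
V_CE = 9.81 V > 0.2 V confirms active-region operation.

I_C ≈ 7 mA, V_CE ≈ 9.8 V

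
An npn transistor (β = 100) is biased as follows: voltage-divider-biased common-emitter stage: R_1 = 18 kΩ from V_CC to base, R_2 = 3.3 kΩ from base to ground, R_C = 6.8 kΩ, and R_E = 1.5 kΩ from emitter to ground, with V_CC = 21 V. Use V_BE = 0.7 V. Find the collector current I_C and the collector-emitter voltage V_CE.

I_C ≈ 1.7 mA, V_CE ≈ 7.2 V

Thevenize the base divider: V_Th = V_CC·R_2/(R_1+R_2) = 21×3.3/21.3 = 3.25 V, R_Th = R_1‖R_2 = 2.79 kΩ.
Base-emitter loop: V_Th = I_B·R_Th + V_BE + (β+1)I_B·R_E, so I_B = (3.25 − 0.7) / (2.79 + 101×1.5) = 0.0166 mA.
I_C = β·I_B = 100×0.0166 = 1.66 mA, and I_E = (β+1)I_B = 1.67 mA.
V_CE = V_CC − I_C·R_C − I_E·R_E = 21 − 1.66×6.8 − 1.67×1.5 = 7.24 V.
V_CE = 7.24 V > 0.2 V confirms active-region operation.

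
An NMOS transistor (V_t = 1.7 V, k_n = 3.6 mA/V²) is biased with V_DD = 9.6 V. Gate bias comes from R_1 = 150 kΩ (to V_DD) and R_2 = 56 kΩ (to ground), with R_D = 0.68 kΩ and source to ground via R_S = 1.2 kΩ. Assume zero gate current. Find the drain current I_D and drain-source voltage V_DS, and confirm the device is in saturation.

I_D ≈ 0.38 mA, V_DS ≈ 8.9 V

V_G = V_DD·R_2/(R_1+R_2) = 9.6×56/206 = 2.61 V.
Assume saturation: I_D = (k_n/2)(V_GS − V_t)² with V_GS = V_G − I_D·R_S = 2.61 − 1.2·I_D.
Substituting gives 2.59·I_D² − 4.93·I_D + 1.49 = 0, with roots I_D = 0.377 or 1.53 mA.
The root I_D = 1.53 mA gives V_GS = 0.78 V ≤ V_t, so take I_D = 0.377 mA.
Then V_GS = 2.16 V and V_DS = V_DD − I_D(R_D+R_S) = 9.6 − 0.377×1.88 = 8.89 V.
Saturation requires V_DS ≥ V_GS − V_t = 0.458 V; 8.89 ≥ 0.458 ✓.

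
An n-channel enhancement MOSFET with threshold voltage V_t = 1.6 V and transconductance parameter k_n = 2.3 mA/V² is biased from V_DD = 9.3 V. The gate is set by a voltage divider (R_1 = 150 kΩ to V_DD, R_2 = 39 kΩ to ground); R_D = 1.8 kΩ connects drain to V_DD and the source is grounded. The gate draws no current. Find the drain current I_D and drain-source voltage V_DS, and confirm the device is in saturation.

V_G = V_DD·R_2/(R_1+R_2) = 9.3×39/189 = 1.92 V. With the source grounded, V_GS = V_G = 1.92 V.
Assume saturation: I_D = (k_n/2)(V_GS − V_t)² = (2.3/2)×(1.92 − 1.6)² = 1.15×0.319² = 0.117 mA.
V_DS = V_DD − I_D·R_D = 9.3 − 0.117×1.8 = 9.09 V.
Saturation requires V_DS ≥ V_GS − V_t = 0.319 V; 9.09 ≥ 0.319 ✓.

I_D ≈ 0.12 mA, V_DS ≈ 9.1 V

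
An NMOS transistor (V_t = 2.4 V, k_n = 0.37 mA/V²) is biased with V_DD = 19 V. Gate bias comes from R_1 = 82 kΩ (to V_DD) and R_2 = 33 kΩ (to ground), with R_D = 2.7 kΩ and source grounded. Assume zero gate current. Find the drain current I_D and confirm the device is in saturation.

I_D ≈ 1.7 mA

V_G = V_DD·R_2/(R_1+R_2) = 19×33/115 = 5.45 V. With the source grounded, V_GS = V_G = 5.45 V.
Assume saturation: I_D = (k_n/2)(V_GS − V_t)² = (0.37/2)×(5.45 − 2.4)² = 0.185×3.05² = 1.72 mA.
V_DS = V_DD − I_D·R_D = 19 − 1.72×2.7 = 14.3 V.
Saturation requires V_DS ≥ V_GS − V_t = 3.05 V; 14.3 ≥ 3.05 ✓.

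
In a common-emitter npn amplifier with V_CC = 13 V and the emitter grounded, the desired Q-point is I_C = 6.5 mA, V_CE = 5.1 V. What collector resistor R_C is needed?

Collector loop: V_CC = I_C·R_C + V_CE.
R_C = (V_CC − V_CE)/I_C = (13 − 5.1)/6.5 = 1.22 kΩ.

R_C ≈ 1.2 kΩ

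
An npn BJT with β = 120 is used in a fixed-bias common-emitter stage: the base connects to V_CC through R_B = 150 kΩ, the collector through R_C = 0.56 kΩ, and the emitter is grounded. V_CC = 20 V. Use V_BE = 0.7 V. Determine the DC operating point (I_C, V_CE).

I_C ≈ 15 mA, V_CE ≈ 11 V

Base loop: V_CC = I_B·R_B + V_BE, so I_B = (20 − 0.7)/150 kΩ = 0.129 mA.
In the active region I_C = β·I_B = 120 × 0.129 = 15.4 mA.
Collector loop: V_CE = V_CC − I_C·R_C = 20 − 15.4×0.56 = 11.4 V.
Since V_CE = 11.4 V > V_CE(sat) ≈ 0.2 V, the transistor is in the active region as assumed.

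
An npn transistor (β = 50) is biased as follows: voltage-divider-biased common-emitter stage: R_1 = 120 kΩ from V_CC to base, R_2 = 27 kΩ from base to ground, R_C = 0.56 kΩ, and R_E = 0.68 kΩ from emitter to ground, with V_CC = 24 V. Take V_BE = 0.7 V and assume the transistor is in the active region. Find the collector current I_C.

Thevenize the base divider: V_Th = V_CC·R_2/(R_1+R_2) = 24×27/147 = 4.41 V, R_Th = R_1‖R_2 = 22 kΩ.
Base-emitter loop: V_Th = I_B·R_Th + V_BE + (β+1)I_B·R_E, so I_B = (4.41 − 0.7) / (22 + 51×0.68) = 0.0654 mA.
I_C = β·I_B = 50×0.0654 = 3.27 mA, and I_E = (β+1)I_B = 3.33 mA.
V_CE = V_CC − I_C·R_C − I_E·R_E = 24 − 3.27×0.56 − 3.33×0.68 = 19.9 V.
V_CE = 19.9 V > 0.2 V confirms active-region operation.

I_C ≈ 3.3 mA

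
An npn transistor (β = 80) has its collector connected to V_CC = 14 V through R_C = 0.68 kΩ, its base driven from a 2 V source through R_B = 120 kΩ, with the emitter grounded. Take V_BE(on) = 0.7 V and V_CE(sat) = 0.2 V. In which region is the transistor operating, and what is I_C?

Assume active. Base-emitter loop: I_B = (V_BB − V_BE)/R_B = (2 − 0.7)/120 = 0.0108 mA.
I_C = β·I_B = 80×0.0108 = 0.867 mA.
V_CE = V_CC − I_C·R_C = 14 − 0.867×0.68 = 13.4 V > V_CE(sat), so the active-region assumption holds.

active; I_C ≈ 0.87 mA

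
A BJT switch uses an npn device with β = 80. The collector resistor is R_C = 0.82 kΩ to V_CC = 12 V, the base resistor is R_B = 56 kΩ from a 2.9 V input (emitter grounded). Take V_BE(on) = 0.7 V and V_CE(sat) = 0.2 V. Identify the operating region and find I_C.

Assume active. Base-emitter loop: I_B = (V_BB − V_BE)/R_B = (2.9 − 0.7)/56 = 0.0393 mA.
I_C = β·I_B = 80×0.0393 = 3.14 mA.
V_CE = V_CC − I_C·R_C = 12 − 3.14×0.82 = 9.42 V > V_CE(sat), so the active-region assumption holds.

active; I_C ≈ 3.1 mA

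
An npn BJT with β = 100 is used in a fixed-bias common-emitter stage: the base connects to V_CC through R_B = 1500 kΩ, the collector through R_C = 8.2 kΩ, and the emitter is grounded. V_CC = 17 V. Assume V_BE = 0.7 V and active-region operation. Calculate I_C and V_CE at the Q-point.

Base loop: V_CC = I_B·R_B + V_BE, so I_B = (17 − 0.7)/1500 kΩ = 0.0109 mA.
In the active region I_C = β·I_B = 100 × 0.0109 = 1.09 mA.
Collector loop: V_CE = V_CC − I_C·R_C = 17 − 1.09×8.2 = 8.09 V.
Since V_CE = 8.09 V > V_CE(sat) ≈ 0.2 V, the transistor is in the active region as assumed.

I_C ≈ 1.1 mA, V_CE ≈ 8.1 V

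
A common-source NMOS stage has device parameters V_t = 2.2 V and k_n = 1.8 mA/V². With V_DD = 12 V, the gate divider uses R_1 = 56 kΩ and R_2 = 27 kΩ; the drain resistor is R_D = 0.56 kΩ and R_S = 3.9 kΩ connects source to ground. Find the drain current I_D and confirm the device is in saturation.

I_D ≈ 0.29 mA

V_G = V_DD·R_2/(R_1+R_2) = 12×27/83 = 3.9 V.
Assume saturation: I_D = (k_n/2)(V_GS − V_t)² with V_GS = V_G − I_D·R_S = 3.9 − 3.9·I_D.
Substituting gives 13.7·I_D² − 13·I_D + 2.61 = 0, with roots I_D = 0.291 or 0.656 mA.
The root I_D = 0.656 mA gives V_GS = 1.35 V ≤ V_t, so take I_D = 0.291 mA.
Then V_GS = 2.77 V and V_DS = V_DD − I_D(R_D+R_S) = 12 − 0.291×4.46 = 10.7 V.
Saturation requires V_DS ≥ V_GS − V_t = 0.569 V; 10.7 ≥ 0.569 ✓.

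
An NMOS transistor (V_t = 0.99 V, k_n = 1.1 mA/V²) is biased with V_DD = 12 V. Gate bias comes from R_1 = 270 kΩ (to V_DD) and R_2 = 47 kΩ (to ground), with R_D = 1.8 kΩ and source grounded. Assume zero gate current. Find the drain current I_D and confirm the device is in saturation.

I_D ≈ 0.34 mA

V_G = V_DD·R_2/(R_1+R_2) = 12×47/317 = 1.78 V. With the source grounded, V_GS = V_G = 1.78 V.
Assume saturation: I_D = (k_n/2)(V_GS − V_t)² = (1.1/2)×(1.78 − 0.99)² = 0.55×0.789² = 0.343 mA.
V_DS = V_DD − I_D·R_D = 12 − 0.343×1.8 = 11.4 V.
Saturation requires V_DS ≥ V_GS − V_t = 0.789 V; 11.4 ≥ 0.789 ✓.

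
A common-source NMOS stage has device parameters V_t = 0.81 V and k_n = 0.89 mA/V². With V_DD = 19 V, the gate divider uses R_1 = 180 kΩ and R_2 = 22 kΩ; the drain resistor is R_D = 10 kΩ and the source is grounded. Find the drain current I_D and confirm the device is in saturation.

I_D ≈ 0.71 mA

V_G = V_DD·R_2/(R_1+R_2) = 19×22/202 = 2.07 V. With the source grounded, V_GS = V_G = 2.07 V.
Assume saturation: I_D = (k_n/2)(V_GS − V_t)² = (0.89/2)×(2.07 − 0.81)² = 0.445×1.26² = 0.706 mA.
V_DS = V_DD − I_D·R_D = 19 − 0.706×10 = 11.9 V.
Saturation requires V_DS ≥ V_GS − V_t = 1.26 V; 11.9 ≥ 1.26 ✓.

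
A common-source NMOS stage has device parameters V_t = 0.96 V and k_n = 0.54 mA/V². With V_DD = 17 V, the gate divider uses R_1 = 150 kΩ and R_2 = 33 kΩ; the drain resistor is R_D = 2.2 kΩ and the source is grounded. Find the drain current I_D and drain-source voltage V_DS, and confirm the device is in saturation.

I_D ≈ 1.2 mA, V_DS ≈ 14 V

V_G = V_DD·R_2/(R_1+R_2) = 17×33/183 = 3.07 V. With the source grounded, V_GS = V_G = 3.07 V.
Assume saturation: I_D = (k_n/2)(V_GS − V_t)² = (0.54/2)×(3.07 − 0.96)² = 0.27×2.11² = 1.2 mA.
V_DS = V_DD − I_D·R_D = 17 − 1.2×2.2 = 14.4 V.
Saturation requires V_DS ≥ V_GS − V_t = 2.11 V; 14.4 ≥ 2.11 ✓.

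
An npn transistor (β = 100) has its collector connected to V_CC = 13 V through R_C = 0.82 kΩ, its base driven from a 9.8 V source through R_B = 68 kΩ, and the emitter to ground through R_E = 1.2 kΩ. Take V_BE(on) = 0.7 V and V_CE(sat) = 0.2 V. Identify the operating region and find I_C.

active; I_C ≈ 4.8 mA

Assume active. Base-emitter loop: I_B = (V_BB − V_BE)/(R_B + (β+1)R_E) = (9.8 − 0.7)/(68 + 101×1.2) = 0.0481 mA.
I_C = β·I_B = 100×0.0481 = 4.81 mA.
V_CE = V_CC − I_C·R_C − I_E·R_E = 13 − 4.81×0.82 − 4.86×1.2 = 3.23 V > V_CE(sat), so the active-region assumption holds.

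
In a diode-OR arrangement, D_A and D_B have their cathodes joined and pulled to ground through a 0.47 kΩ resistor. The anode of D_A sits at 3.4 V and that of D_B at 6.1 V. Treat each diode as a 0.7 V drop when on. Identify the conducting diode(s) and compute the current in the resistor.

Only D_B conducts; I_R ≈ 11 mA

Assume both conduct. Then node N would need to be at both 3.4−0.7 = 2.7 V and 6.1−0.7 = 5.4 V, which is impossible.
Assume only D_B conducts: V_N = 6.1 − 0.7 = 5.4 V, so I_R = 5.4/0.47 = 11.5 mA.
Check D_A: its anode-to-cathode voltage is 3.4 − 5.4 = -2 V < 0.7 V, so it is off. The assumption is consistent.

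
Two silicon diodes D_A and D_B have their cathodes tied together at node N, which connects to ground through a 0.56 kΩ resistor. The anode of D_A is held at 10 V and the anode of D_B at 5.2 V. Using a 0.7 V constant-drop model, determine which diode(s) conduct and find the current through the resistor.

Only D_A conducts; I_R ≈ 17 mA

Assume both conduct. Then node N would need to be at both 10−0.7 = 9.3 V and 5.2−0.7 = 4.5 V, which is impossible.
Assume only D_A conducts: V_N = 10 − 0.7 = 9.3 V, so I_R = 9.3/0.56 = 16.6 mA.
Check D_B: its anode-to-cathode voltage is 5.2 − 9.3 = -4.1 V < 0.7 V, so it is off. The assumption is consistent.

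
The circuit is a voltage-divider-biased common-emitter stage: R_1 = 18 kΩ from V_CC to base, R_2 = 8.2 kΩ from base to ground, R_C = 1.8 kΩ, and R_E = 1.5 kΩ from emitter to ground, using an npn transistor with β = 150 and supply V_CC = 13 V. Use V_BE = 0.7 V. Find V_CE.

V_CE ≈ 5.8 V

Thevenize the base divider: V_Th = V_CC·R_2/(R_1+R_2) = 13×8.2/26.2 = 4.07 V, R_Th = R_1‖R_2 = 5.63 kΩ.
Base-emitter loop: V_Th = I_B·R_Th + V_BE + (β+1)I_B·R_E, so I_B = (4.07 − 0.7) / (5.63 + 151×1.5) = 0.0145 mA.
I_C = β·I_B = 150×0.0145 = 2.18 mA, and I_E = (β+1)I_B = 2.19 mA.
V_CE = V_CC − I_C·R_C − I_E·R_E = 13 − 2.18×1.8 − 2.19×1.5 = 5.79 V.
V_CE = 5.79 V > 0.2 V confirms active-region operation.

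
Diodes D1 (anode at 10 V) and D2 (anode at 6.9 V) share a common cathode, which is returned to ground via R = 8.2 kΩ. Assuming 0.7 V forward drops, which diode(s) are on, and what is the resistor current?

Only D1 conducts; I_R ≈ 1.1 mA

Assume both conduct. Then node N would need to be at both 10−0.7 = 9.3 V and 6.9−0.7 = 6.2 V, which is impossible.
Assume only D1 conducts: V_N = 10 − 0.7 = 9.3 V, so I_R = 9.3/8.2 = 1.13 mA.
Check D2: its anode-to-cathode voltage is 6.9 − 9.3 = -2.4 V < 0.7 V, so it is off. The assumption is consistent.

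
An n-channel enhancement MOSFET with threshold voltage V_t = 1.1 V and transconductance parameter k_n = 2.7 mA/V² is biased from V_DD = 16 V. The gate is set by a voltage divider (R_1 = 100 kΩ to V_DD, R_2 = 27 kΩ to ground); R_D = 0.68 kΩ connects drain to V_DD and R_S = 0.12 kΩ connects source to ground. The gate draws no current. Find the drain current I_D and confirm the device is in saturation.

V_G = V_DD·R_2/(R_1+R_2) = 16×27/127 = 3.4 V.
Assume saturation: I_D = (k_n/2)(V_GS − V_t)² with V_GS = V_G − I_D·R_S = 3.4 − 0.12·I_D.
Substituting gives 0.0194·I_D² − 1.75·I_D + 7.15 = 0, with roots I_D = 4.3 or 85.5 mA.
The root I_D = 85.5 mA gives V_GS = -6.86 V ≤ V_t, so take I_D = 4.3 mA.
Then V_GS = 2.89 V and V_DS = V_DD − I_D(R_D+R_S) = 16 − 4.3×0.8 = 12.6 V.
Saturation requires V_DS ≥ V_GS − V_t = 1.79 V; 12.6 ≥ 1.79 ✓.

I_D ≈ 4.3 mA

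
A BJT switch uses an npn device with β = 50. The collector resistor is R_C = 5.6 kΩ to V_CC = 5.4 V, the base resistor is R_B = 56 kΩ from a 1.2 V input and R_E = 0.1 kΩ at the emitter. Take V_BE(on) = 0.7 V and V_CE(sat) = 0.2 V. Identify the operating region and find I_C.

Assume active. Base-emitter loop: I_B = (V_BB − V_BE)/(R_B + (β+1)R_E) = (1.2 − 0.7)/(56 + 51×0.1) = 0.00818 mA.
I_C = β·I_B = 50×0.00818 = 0.409 mA.
V_CE = V_CC − I_C·R_C − I_E·R_E = 5.4 − 0.409×5.6 − 0.417×0.1 = 3.07 V > V_CE(sat), so the active-region assumption holds.

active; I_C ≈ 0.41 mA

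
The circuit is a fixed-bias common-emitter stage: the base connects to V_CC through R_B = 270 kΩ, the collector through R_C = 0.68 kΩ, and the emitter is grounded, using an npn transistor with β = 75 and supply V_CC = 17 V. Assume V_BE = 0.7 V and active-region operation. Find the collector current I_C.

I_C ≈ 4.5 mA

Base loop: V_CC = I_B·R_B + V_BE, so I_B = (17 − 0.7)/270 kΩ = 0.0604 mA.
In the active region I_C = β·I_B = 75 × 0.0604 = 4.53 mA.
Collector loop: V_CE = V_CC − I_C·R_C = 17 − 4.53×0.68 = 13.9 V.
Since V_CE = 13.9 V > V_CE(sat) ≈ 0.2 V, the transistor is in the active region as assumed.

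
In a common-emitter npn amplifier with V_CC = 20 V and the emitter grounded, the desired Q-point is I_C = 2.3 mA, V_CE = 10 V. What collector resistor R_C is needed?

Collector loop: V_CC = I_C·R_C + V_CE.
R_C = (V_CC − V_CE)/I_C = (20 − 10)/2.3 = 4.35 kΩ.

R_C ≈ 4.3 kΩ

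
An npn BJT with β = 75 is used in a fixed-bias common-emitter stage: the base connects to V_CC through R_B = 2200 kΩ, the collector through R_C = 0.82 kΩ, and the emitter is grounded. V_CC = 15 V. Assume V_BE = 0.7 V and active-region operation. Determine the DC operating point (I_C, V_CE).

I_C ≈ 0.49 mA, V_CE ≈ 15 V

Base loop: V_CC = I_B·R_B + V_BE, so I_B = (15 − 0.7)/2200 kΩ = 0.0065 mA.
In the active region I_C = β·I_B = 75 × 0.0065 = 0.488 mA.
Collector loop: V_CE = V_CC − I_C·R_C = 15 − 0.488×0.82 = 14.6 V.
Since V_CE = 14.6 V > V_CE(sat) ≈ 0.2 V, the transistor is in the active region as assumed.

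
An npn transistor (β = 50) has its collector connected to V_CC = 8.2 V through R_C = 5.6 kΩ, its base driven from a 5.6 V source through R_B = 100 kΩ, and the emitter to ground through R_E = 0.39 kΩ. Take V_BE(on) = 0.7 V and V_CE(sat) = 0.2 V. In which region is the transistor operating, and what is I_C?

saturation; I_C ≈ 1.3 mA

Assume active: I_B = (5.6 − 0.7)/(100 + 51×0.39) = 0.0409 mA, I_C = β·I_B = 2.04 mA.
Then V_CE = 8.2 − 2.04×5.6 − 2.08×0.39 = -4.06 V < 0.2 V — the active assumption fails.
Re-solve with V_CE = 0.2 V. KCL at the emitter: V_E/R_E = (V_BB−0.7−V_E)/R_B + (V_CC−0.2−V_E)/R_C, giving V_E = 0.537 V.
I_C = (V_CC − 0.2 − V_E)/R_C = (8 − 0.537)/5.6 = 1.33 mA.
Check: I_B = (4.9 − 0.537)/100 = 0.0436 mA, and β·I_B = 2.18 mA > I_C, confirming saturation.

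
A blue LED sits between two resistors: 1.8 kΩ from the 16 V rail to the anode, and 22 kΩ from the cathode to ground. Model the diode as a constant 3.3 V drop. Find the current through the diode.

The two resistors are in series with the diode, so KVL gives 16 = I·1.8 + 3.3 + I·22.
I = (16 − 3.3) / (1.8 + 22) kΩ = 12.7 / 23.8 = 0.534 mA.

I ≈ 0.53 mA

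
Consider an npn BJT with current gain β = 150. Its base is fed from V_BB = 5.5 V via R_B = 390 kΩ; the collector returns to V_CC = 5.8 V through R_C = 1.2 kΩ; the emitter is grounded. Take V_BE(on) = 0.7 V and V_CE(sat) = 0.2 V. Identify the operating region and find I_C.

Assume active. Base-emitter loop: I_B = (V_BB − V_BE)/R_B = (5.5 − 0.7)/390 = 0.0123 mA.
I_C = β·I_B = 150×0.0123 = 1.85 mA.
V_CE = V_CC − I_C·R_C = 5.8 − 1.85×1.2 = 3.58 V > V_CE(sat), so the active-region assumption holds.

active; I_C ≈ 1.8 mA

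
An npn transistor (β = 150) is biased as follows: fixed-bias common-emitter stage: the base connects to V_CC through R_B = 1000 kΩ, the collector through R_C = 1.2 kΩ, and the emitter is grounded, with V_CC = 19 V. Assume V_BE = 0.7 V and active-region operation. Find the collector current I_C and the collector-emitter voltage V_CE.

I_C ≈ 2.7 mA, V_CE ≈ 16 V

Base loop: V_CC = I_B·R_B + V_BE, so I_B = (19 − 0.7)/1000 kΩ = 0.0183 mA.
In the active region I_C = β·I_B = 150 × 0.0183 = 2.75 mA.
Collector loop: V_CE = V_CC − I_C·R_C = 19 − 2.75×1.2 = 15.7 V.
Since V_CE = 15.7 V > V_CE(sat) ≈ 0.2 V, the transistor is in the active region as assumed.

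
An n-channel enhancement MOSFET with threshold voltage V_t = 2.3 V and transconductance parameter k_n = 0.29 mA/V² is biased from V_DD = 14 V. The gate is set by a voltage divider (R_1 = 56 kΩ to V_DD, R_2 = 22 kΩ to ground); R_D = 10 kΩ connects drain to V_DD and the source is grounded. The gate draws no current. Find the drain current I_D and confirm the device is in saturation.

V_G = V_DD·R_2/(R_1+R_2) = 14×22/78 = 3.95 V. With the source grounded, V_GS = V_G = 3.95 V.
Assume saturation: I_D = (k_n/2)(V_GS − V_t)² = (0.29/2)×(3.95 − 2.3)² = 0.145×1.65² = 0.394 mA.
V_DS = V_DD − I_D·R_D = 14 − 0.394×10 = 10.1 V.
Saturation requires V_DS ≥ V_GS − V_t = 1.65 V; 10.1 ≥ 1.65 ✓.

I_D ≈ 0.39 mA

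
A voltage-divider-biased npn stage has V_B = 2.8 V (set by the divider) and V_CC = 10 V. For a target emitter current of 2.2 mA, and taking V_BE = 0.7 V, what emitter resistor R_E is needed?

V_E = V_B − V_BE = 2.8 − 0.7 = 2.1 V.
R_E = V_E / I_E = 2.1 / 2.2 = 0.955 kΩ.

R_E ≈ 0.95 kΩ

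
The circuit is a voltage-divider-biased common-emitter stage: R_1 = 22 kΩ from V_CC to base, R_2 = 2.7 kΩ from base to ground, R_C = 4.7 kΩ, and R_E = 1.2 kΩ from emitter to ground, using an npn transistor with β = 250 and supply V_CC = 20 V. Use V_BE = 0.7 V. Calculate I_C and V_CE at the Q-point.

Thevenize the base divider: V_Th = V_CC·R_2/(R_1+R_2) = 20×2.7/24.7 = 2.19 V, R_Th = R_1‖R_2 = 2.4 kΩ.
Base-emitter loop: V_Th = I_B·R_Th + V_BE + (β+1)I_B·R_E, so I_B = (2.19 − 0.7) / (2.4 + 251×1.2) = 0.0049 mA.
I_C = β·I_B = 250×0.0049 = 1.22 mA, and I_E = (β+1)I_B = 1.23 mA.
V_CE = V_CC − I_C·R_C − I_E·R_E = 20 − 1.22×4.7 − 1.23×1.2 = 12.8 V.
V_CE = 12.8 V > 0.2 V confirms active-region operation.

I_C ≈ 1.2 mA, V_CE ≈ 13 V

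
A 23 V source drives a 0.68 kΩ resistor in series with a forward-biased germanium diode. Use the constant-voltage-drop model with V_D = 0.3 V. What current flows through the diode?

I ≈ 33 mA

KVL around the loop: 23 = V_D + I·R = 0.3 + I × 0.68 kΩ.
So I = (23 − 0.3) / 0.68 kΩ = 22.7 / 0.68 = 33.4 mA.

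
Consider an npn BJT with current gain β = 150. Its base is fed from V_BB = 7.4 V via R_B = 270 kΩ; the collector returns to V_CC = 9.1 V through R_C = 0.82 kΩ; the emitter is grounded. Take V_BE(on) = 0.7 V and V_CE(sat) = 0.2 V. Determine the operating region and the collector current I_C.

Assume active. Base-emitter loop: I_B = (V_BB − V_BE)/R_B = (7.4 − 0.7)/270 = 0.0248 mA.
I_C = β·I_B = 150×0.0248 = 3.72 mA.
V_CE = V_CC − I_C·R_C = 9.1 − 3.72×0.82 = 6.05 V > V_CE(sat), so the active-region assumption holds.

active; I_C ≈ 3.7 mA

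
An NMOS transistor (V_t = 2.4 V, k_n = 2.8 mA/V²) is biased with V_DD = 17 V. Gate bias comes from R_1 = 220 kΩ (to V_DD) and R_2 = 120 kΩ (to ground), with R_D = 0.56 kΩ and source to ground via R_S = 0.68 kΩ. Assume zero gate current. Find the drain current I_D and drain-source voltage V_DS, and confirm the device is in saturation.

V_G = V_DD·R_2/(R_1+R_2) = 17×120/340 = 6 V.
Assume saturation: I_D = (k_n/2)(V_GS − V_t)² with V_GS = V_G − I_D·R_S = 6 − 0.68·I_D.
Substituting gives 0.647·I_D² − 7.85·I_D + 18.1 = 0, with roots I_D = 3.1 or 9.03 mA.
The root I_D = 9.03 mA gives V_GS = -0.139 V ≤ V_t, so take I_D = 3.1 mA.
Then V_GS = 3.89 V and V_DS = V_DD − I_D(R_D+R_S) = 17 − 3.1×1.24 = 13.2 V.
Saturation requires V_DS ≥ V_GS − V_t = 1.49 V; 13.2 ≥ 1.49 ✓.

I_D ≈ 3.1 mA, V_DS ≈ 13 V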